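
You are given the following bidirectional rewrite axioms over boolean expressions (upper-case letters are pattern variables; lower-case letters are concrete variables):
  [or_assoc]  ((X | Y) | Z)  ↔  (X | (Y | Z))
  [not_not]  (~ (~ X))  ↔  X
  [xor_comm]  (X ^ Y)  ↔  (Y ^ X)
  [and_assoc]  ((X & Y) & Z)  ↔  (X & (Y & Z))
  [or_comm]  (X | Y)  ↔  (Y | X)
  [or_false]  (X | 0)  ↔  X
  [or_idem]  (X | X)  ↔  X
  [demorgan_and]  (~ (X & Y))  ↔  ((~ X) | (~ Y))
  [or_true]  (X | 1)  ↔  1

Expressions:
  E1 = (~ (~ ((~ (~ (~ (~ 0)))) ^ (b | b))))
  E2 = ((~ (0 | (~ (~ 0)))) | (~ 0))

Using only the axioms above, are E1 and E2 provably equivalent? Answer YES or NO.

NO

The axioms are sound identities: if E1 ↔* E2 then E1 and E2 evaluate identically under any assignment.
Under b=0: E1 evaluates to 0, E2 to 1. Distinct ⇒ no rewrite sequence connects them.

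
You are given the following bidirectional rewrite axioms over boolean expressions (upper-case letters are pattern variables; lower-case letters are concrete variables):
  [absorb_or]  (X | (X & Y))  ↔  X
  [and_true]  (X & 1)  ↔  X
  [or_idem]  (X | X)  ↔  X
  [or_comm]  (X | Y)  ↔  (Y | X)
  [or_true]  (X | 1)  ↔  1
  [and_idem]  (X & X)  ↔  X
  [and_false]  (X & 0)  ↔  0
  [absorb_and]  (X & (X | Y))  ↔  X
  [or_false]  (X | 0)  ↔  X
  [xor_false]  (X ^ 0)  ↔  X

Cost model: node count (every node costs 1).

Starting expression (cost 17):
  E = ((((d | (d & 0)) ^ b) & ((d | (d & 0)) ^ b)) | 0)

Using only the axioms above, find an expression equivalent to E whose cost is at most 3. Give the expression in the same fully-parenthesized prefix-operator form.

1. [and_idem →] (((d | (d & 0)) ^ b) & ((d | (d & 0)) ^ b))  →  ((d | (d & 0)) ^ b);  E = (((d | (d & 0)) ^ b) | 0)
2. [or_false →] (((d | (d & 0)) ^ b) | 0)  →  ((d | (d & 0)) ^ b)
3. [absorb_or →] (d | (d & 0))  →  d;  cost 3 ≤ 3, done

(d ^ b)   [cost 3]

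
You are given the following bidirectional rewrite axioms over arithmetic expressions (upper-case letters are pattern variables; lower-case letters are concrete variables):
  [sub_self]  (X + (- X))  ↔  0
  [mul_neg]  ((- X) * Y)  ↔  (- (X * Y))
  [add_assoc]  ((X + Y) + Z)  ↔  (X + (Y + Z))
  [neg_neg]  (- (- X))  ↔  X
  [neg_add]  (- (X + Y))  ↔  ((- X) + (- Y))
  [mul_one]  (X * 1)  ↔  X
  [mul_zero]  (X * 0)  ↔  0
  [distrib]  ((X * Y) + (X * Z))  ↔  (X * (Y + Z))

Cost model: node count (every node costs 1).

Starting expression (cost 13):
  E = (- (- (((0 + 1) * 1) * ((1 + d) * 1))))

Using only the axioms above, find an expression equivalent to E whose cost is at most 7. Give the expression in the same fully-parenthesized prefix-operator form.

((0 + 1) * (1 + d))   [cost 7]

1. [mul_one →] ((1 + d) * 1)  →  (1 + d);  E = (- (- (((0 + 1) * 1) * (1 + d))))
2. [neg_neg →] (- (- (((0 + 1) * 1) * (1 + d))))  →  (((0 + 1) * 1) * (1 + d))
3. [mul_one →] ((0 + 1) * 1)  →  (0 + 1);  cost 7 ≤ 7, done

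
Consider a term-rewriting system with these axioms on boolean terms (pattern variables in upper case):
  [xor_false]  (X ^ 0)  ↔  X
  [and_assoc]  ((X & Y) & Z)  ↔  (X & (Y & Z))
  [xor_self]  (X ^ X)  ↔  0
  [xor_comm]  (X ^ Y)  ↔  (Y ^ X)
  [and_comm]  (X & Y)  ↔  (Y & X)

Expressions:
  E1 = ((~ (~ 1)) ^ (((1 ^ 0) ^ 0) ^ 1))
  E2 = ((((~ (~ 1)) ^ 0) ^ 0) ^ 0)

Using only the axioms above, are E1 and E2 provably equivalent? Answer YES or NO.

YES

1. [xor_false →] (1 ^ 0)  →  1;  E1 = ((~ (~ 1)) ^ ((1 ^ 0) ^ 1))
2. [xor_false →] (1 ^ 0)  →  1;  E1 = ((~ (~ 1)) ^ (1 ^ 1))
3. [xor_self →] (1 ^ 1)  →  0;  E1 = ((~ (~ 1)) ^ 0)
4. [xor_false ←] ((~ (~ 1)) ^ 0)  →  (((~ (~ 1)) ^ 0) ^ 0)
5. [xor_false ←] (((~ (~ 1)) ^ 0) ^ 0)  →  ((((~ (~ 1)) ^ 0) ^ 0) ^ 0);  this is E2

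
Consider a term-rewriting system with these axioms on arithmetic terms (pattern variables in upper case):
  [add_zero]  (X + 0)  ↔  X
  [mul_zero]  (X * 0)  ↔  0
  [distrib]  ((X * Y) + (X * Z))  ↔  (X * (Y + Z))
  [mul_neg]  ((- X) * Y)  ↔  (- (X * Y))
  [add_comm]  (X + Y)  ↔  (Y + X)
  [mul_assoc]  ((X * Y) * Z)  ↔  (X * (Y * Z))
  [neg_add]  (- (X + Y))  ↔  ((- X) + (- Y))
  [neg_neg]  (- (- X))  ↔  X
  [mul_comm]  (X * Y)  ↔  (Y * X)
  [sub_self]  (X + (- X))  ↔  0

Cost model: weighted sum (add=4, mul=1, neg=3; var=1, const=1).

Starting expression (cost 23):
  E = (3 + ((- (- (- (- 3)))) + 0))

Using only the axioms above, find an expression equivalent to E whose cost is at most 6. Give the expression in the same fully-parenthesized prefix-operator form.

1. [neg_neg →] (- (- (- (- 3))))  →  (- (- 3));  E = (3 + ((- (- 3)) + 0))
2. [add_zero →] ((- (- 3)) + 0)  →  (- (- 3));  E = (3 + (- (- 3)))
3. [neg_neg →] (- (- 3))  →  3;  cost 6 ≤ 6, done

(3 + 3)   [cost 6]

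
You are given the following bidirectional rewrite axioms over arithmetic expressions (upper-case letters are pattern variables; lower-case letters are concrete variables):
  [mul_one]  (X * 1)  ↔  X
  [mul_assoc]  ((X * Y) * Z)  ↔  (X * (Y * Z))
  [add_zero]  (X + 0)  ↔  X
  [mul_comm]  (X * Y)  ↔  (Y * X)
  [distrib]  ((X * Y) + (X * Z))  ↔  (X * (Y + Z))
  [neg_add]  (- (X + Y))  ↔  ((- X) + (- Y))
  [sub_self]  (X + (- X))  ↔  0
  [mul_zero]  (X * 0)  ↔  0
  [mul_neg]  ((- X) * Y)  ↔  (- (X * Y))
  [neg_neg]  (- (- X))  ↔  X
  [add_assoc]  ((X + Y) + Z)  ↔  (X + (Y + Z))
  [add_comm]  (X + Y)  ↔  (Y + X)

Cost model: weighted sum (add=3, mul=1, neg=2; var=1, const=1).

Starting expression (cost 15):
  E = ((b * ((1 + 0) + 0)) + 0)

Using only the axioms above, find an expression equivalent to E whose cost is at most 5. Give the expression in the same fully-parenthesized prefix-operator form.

(b + 0)   [cost 5]

1. [add_zero →] (1 + 0)  →  1;  E = ((b * (1 + 0)) + 0)
2. [add_zero →] (1 + 0)  →  1;  E = ((b * 1) + 0)
3. [mul_one →] (b * 1)  →  b;  cost 5 ≤ 5, done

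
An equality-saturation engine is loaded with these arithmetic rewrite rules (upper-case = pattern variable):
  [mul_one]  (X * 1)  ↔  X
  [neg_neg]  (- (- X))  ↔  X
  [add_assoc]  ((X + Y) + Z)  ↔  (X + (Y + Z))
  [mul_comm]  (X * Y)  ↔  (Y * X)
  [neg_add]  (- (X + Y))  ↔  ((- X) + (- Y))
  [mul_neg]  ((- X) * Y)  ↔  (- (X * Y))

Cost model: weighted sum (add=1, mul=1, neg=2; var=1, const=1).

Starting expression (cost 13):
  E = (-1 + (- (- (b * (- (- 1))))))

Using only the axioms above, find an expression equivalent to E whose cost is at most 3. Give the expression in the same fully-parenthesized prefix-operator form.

(1) (- (- (b * (- (- 1)))))  =[neg_neg →]=  (b * (- (- 1)))    ⊢ (-1 + (b * (- (- 1))))
(2) (- (- 1))  =[neg_neg →]=  1    ⊢ (-1 + (b * 1))
(3) (b * 1)  =[mul_one →]=  b    ⊢ cost 3, within 3

(-1 + b)   [cost 3]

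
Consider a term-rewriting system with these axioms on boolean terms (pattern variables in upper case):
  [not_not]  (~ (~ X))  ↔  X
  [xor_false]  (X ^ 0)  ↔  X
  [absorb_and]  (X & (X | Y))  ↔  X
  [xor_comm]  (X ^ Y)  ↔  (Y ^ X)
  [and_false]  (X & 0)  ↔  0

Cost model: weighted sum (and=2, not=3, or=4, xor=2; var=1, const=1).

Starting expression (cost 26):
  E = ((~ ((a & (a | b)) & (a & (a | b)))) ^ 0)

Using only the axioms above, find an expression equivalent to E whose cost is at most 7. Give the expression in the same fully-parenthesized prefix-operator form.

step 1: absorb_and (→) rewrites (a & (a | b)) into a, now ((~ ((a & (a | b)) & a)) ^ 0)
step 2: absorb_and (→) rewrites (a & (a | b)) into a, now ((~ (a & a)) ^ 0)
step 3: xor_false (→) rewrites ((~ (a & a)) ^ 0) into (~ (a & a)), reaching cost 7 (bound 7)

(~ (a & a))   [cost 7]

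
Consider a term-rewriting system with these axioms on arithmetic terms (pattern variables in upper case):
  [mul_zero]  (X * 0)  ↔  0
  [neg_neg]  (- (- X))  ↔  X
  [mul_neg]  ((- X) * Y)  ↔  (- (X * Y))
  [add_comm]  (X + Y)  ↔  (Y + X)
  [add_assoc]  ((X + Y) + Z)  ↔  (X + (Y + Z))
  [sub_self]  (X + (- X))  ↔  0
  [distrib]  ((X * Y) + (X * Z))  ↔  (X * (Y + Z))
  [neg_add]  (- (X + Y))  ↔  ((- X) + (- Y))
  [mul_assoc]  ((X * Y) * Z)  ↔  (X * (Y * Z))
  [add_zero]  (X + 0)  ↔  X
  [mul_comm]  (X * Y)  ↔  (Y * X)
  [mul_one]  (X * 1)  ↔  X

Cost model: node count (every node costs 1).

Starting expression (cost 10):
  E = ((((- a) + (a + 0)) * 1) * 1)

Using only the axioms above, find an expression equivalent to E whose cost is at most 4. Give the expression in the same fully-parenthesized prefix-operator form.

1. [mul_one →] (((- a) + (a + 0)) * 1)  →  ((- a) + (a + 0));  E = (((- a) + (a + 0)) * 1)
2. [add_zero →] (a + 0)  →  a;  E = (((- a) + a) * 1)
3. [mul_one →] (((- a) + a) * 1)  →  ((- a) + a);  cost 4 ≤ 4, done

((- a) + a)   [cost 4]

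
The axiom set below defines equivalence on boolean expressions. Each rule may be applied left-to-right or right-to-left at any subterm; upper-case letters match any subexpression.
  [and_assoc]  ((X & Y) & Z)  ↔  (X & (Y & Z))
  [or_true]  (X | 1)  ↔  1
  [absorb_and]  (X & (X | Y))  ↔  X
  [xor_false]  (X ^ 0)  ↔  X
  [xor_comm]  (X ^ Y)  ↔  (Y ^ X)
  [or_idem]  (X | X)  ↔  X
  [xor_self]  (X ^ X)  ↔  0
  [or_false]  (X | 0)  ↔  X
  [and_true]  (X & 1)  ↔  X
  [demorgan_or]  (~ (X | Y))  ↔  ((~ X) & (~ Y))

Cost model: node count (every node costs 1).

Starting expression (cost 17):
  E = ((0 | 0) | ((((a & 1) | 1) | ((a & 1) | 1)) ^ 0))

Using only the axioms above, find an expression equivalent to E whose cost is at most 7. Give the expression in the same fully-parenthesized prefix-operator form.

(1) (((a & 1) | 1) | ((a & 1) | 1))  =[or_idem →]=  ((a & 1) | 1)    ⊢ ((0 | 0) | (((a & 1) | 1) ^ 0))
(2) (((a & 1) | 1) ^ 0)  =[xor_false →]=  ((a & 1) | 1)    ⊢ ((0 | 0) | ((a & 1) | 1))
(3) (a & 1)  =[and_true →]=  a    ⊢ cost 7, within 7

((0 | 0) | (a | 1))   [cost 7]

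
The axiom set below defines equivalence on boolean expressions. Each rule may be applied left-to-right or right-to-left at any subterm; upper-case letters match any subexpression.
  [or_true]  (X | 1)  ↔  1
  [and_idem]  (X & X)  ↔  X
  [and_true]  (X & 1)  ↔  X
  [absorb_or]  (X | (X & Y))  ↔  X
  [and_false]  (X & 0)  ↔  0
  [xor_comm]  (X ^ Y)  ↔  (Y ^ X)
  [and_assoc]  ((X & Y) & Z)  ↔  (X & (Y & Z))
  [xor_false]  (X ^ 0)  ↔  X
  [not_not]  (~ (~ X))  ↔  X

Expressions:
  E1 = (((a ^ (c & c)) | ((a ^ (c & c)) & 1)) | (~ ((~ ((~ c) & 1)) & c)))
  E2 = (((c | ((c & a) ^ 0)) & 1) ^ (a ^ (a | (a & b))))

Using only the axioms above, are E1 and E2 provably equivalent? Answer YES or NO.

NO

All listed rules preserve value, hence provable equivalence implies equal values everywhere; look for a separating assignment.
a=0, b=0, c=0 gives E1 ↦ 1, E2 ↦ 0; values differ ⇒ not provably equivalent.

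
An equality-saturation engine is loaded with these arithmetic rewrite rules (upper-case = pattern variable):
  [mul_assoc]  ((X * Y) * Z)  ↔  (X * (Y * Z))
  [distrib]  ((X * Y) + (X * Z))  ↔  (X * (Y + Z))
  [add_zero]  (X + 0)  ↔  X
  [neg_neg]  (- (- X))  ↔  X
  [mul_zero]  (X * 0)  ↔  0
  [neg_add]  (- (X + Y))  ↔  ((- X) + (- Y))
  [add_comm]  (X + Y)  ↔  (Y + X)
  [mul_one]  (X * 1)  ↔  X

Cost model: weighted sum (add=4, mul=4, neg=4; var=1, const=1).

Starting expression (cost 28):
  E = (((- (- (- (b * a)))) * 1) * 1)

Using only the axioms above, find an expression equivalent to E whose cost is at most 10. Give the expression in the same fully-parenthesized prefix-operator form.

(- (b * a))   [cost 10]

step 1: mul_one (→) rewrites (((- (- (- (b * a)))) * 1) * 1) into ((- (- (- (b * a)))) * 1)
step 2: neg_neg (→) rewrites (- (- (- (b * a)))) into (- (b * a)), now ((- (b * a)) * 1)
step 3: mul_one (→) rewrites ((- (b * a)) * 1) into (- (b * a)), reaching cost 10 (bound 10)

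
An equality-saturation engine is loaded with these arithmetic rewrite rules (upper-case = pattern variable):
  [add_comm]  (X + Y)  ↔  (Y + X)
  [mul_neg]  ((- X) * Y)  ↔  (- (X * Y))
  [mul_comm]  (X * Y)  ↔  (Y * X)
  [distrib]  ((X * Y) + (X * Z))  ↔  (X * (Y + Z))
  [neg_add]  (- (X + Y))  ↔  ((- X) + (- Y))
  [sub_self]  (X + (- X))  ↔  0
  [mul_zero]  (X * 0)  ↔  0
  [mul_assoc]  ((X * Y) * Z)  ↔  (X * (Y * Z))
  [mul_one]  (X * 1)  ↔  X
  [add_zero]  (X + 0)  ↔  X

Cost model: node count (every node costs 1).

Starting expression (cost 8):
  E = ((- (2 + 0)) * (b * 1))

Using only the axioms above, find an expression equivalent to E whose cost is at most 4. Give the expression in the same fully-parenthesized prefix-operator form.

((- 2) * b)   [cost 4]

1. [add_zero →] (2 + 0)  →  2;  E = ((- 2) * (b * 1))
2. [mul_one →] (b * 1)  →  b;  cost 4 ≤ 4, done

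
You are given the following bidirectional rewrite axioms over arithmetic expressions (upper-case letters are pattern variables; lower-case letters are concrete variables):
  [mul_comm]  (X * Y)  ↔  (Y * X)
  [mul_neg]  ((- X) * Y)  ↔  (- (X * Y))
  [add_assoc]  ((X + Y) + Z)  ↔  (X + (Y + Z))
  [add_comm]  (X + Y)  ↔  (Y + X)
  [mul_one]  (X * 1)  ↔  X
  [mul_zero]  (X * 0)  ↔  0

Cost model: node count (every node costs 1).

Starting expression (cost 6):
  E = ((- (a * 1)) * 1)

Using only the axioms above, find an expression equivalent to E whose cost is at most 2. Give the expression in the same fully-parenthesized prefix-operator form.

(- a)   [cost 2]

(1) (a * 1)  =[mul_one →]=  a    ⊢ ((- a) * 1)
(2) ((- a) * 1)  =[mul_neg →]=  (- (a * 1))
(3) (a * 1)  =[mul_one →]=  a    ⊢ cost 2, within 2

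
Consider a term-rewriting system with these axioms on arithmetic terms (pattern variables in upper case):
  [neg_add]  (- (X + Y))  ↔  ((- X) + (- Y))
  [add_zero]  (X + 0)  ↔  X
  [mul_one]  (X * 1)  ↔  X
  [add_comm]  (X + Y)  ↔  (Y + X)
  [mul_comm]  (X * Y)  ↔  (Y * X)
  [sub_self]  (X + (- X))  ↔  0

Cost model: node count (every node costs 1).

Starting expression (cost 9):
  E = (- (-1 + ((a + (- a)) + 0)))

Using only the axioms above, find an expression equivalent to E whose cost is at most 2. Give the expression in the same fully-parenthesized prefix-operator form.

(- -1)   [cost 2]

1. [sub_self →] (a + (- a))  →  0;  E = (- (-1 + (0 + 0)))
2. [add_zero →] (0 + 0)  →  0;  E = (- (-1 + 0))
3. [add_zero →] (-1 + 0)  →  -1;  cost 2 ≤ 2, done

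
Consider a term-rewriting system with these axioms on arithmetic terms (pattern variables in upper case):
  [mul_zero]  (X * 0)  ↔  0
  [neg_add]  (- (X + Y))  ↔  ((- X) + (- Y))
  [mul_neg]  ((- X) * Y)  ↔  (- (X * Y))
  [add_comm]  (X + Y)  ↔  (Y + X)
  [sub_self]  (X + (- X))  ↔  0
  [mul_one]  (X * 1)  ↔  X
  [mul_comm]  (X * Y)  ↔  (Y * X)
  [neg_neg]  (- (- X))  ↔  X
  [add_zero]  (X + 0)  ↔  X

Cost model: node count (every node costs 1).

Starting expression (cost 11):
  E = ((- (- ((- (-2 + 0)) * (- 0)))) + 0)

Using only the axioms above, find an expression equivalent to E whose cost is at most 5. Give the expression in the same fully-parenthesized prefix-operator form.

(1) (-2 + 0)  =[add_zero →]=  -2    ⊢ ((- (- ((- -2) * (- 0)))) + 0)
(2) (- (- ((- -2) * (- 0))))  =[neg_neg →]=  ((- -2) * (- 0))    ⊢ (((- -2) * (- 0)) + 0)
(3) (((- -2) * (- 0)) + 0)  =[add_zero →]=  ((- -2) * (- 0))    ⊢ cost 5, within 5

((- -2) * (- 0))   [cost 5]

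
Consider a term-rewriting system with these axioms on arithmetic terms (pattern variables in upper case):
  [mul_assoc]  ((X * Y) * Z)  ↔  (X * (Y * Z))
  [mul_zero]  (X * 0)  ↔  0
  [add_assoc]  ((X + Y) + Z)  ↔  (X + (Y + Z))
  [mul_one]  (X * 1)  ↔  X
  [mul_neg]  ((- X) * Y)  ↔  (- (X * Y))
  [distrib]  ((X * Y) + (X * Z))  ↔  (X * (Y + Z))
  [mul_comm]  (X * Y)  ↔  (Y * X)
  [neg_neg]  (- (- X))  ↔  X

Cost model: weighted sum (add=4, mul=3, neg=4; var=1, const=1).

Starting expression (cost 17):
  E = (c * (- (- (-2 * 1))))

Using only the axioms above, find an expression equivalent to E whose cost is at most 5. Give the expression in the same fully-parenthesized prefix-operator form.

(1) (-2 * 1)  =[mul_one →]=  -2    ⊢ (c * (- (- -2)))
(2) (c * (- (- -2)))  =[mul_comm →]=  ((- (- -2)) * c)
(3) (- (- -2))  =[neg_neg →]=  -2    ⊢ cost 5, within 5

(-2 * c)   [cost 5]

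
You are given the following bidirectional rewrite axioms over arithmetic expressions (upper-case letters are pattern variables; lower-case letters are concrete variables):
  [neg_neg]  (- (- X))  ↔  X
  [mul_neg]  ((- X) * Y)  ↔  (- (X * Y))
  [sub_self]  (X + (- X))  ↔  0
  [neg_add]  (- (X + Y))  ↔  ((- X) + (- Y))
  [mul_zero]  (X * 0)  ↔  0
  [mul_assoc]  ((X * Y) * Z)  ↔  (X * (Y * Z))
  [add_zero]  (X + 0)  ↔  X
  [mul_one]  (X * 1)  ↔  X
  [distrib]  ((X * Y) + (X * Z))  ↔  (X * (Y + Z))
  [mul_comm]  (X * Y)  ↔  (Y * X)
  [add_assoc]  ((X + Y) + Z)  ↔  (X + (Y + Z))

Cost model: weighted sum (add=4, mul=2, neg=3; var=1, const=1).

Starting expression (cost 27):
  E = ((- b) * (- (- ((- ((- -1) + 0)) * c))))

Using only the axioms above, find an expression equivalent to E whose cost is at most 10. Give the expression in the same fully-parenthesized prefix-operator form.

((- b) * (-1 * c))   [cost 10]

1. [neg_neg →] (- (- ((- ((- -1) + 0)) * c)))  →  ((- ((- -1) + 0)) * c);  E = ((- b) * ((- ((- -1) + 0)) * c))
2. [add_zero →] ((- -1) + 0)  →  (- -1);  E = ((- b) * ((- (- -1)) * c))
3. [neg_neg →] (- (- -1))  →  -1;  cost 10 ≤ 10, done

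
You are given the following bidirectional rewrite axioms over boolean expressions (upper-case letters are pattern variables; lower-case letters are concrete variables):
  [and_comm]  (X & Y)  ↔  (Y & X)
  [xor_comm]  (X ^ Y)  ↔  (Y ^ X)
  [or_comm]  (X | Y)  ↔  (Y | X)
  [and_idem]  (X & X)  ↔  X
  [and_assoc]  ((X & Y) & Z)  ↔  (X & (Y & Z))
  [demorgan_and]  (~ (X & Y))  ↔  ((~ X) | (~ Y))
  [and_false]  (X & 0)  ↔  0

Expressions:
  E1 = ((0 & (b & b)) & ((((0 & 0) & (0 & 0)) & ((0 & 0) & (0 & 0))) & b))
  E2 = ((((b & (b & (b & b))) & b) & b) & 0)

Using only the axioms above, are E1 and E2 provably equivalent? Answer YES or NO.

YES

step 1: and_idem (→) rewrites (((0 & 0) & (0 & 0)) & ((0 & 0) & (0 & 0))) into ((0 & 0) & (0 & 0)), now ((0 & (b & b)) & (((0 & 0) & (0 & 0)) & b))
step 2: and_idem (→) rewrites ((0 & 0) & (0 & 0)) into (0 & 0), now ((0 & (b & b)) & ((0 & 0) & b))
step 3: and_idem (→) rewrites (b & b) into b, now ((0 & b) & ((0 & 0) & b))
step 4: and_idem (→) rewrites (0 & 0) into 0, now ((0 & b) & (0 & b))
step 5: and_idem (→) rewrites ((0 & b) & (0 & b)) into (0 & b)
step 6: and_comm (→) rewrites (0 & b) into (b & 0)
step 7: and_idem (←) rewrites b into (b & b), now ((b & b) & 0)
step 8: and_idem (←) rewrites (b & b) into ((b & b) & (b & b)), now (((b & b) & (b & b)) & 0)
step 9: and_assoc (←) rewrites ((b & b) & (b & b)) into (((b & b) & b) & b), now ((((b & b) & b) & b) & 0)
step 10: and_idem (←) rewrites b into (b & b), now ((((b & b) & (b & b)) & b) & 0)
step 11: and_assoc (←) rewrites ((b & b) & (b & b)) into (((b & b) & b) & b), now (((((b & b) & b) & b) & b) & 0)
step 12: and_comm (→) rewrites ((b & b) & b) into (b & (b & b)), now ((((b & (b & b)) & b) & b) & 0)
step 13: and_idem (←) rewrites b into (b & b), which is E2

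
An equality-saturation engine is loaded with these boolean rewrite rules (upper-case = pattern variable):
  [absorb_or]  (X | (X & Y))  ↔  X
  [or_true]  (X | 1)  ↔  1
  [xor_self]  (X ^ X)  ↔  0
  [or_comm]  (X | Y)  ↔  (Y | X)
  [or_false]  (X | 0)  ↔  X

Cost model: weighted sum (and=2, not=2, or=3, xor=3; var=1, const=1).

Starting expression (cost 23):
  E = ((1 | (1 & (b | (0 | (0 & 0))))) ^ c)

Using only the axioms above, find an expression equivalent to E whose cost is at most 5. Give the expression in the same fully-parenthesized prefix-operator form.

(1 ^ c)   [cost 5]

step 1: absorb_or (→) rewrites (0 | (0 & 0)) into 0, now ((1 | (1 & (b | 0))) ^ c)
step 2: or_false (→) rewrites (b | 0) into b, now ((1 | (1 & b)) ^ c)
step 3: absorb_or (→) rewrites (1 | (1 & b)) into 1, reaching cost 5 (bound 5)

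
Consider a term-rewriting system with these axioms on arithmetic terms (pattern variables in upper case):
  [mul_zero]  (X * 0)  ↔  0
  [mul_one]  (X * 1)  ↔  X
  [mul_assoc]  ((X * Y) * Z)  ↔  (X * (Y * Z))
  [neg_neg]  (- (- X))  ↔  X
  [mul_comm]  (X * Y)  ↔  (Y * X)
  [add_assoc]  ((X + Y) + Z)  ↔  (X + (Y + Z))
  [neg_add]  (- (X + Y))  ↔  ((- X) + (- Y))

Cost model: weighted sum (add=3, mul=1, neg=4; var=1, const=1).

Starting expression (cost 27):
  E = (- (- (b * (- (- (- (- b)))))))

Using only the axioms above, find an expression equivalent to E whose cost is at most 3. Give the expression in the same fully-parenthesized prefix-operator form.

(b * b)   [cost 3]

(1) (- (- b))  =[neg_neg →]=  b    ⊢ (- (- (b * (- (- b)))))
(2) (- (- (b * (- (- b)))))  =[neg_neg →]=  (b * (- (- b)))
(3) (- (- b))  =[neg_neg →]=  b    ⊢ cost 3, within 3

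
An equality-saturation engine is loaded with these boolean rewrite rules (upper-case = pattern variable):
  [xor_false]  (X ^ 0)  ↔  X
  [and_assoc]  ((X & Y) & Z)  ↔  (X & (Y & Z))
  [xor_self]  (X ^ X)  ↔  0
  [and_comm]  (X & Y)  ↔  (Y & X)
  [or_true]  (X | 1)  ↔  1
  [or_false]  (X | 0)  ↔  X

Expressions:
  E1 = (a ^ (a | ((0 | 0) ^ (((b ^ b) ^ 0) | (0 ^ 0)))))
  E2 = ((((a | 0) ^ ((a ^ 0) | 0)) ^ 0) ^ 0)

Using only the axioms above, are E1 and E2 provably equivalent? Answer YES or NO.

YES

1. [xor_false →] ((b ^ b) ^ 0)  →  (b ^ b);  E1 = (a ^ (a | ((0 | 0) ^ ((b ^ b) | (0 ^ 0)))))
2. [xor_false →] (0 ^ 0)  →  0;  E1 = (a ^ (a | ((0 | 0) ^ ((b ^ b) | 0))))
3. [or_false →] (0 | 0)  →  0;  E1 = (a ^ (a | (0 ^ ((b ^ b) | 0))))
4. [xor_self →] (b ^ b)  →  0;  E1 = (a ^ (a | (0 ^ (0 | 0))))
5. [or_false →] (0 | 0)  →  0;  E1 = (a ^ (a | (0 ^ 0)))
6. [xor_self →] (0 ^ 0)  →  0;  E1 = (a ^ (a | 0))
7. [or_false →] (a | 0)  →  a;  E1 = (a ^ a)
8. [xor_false ←] (a ^ a)  →  ((a ^ a) ^ 0)
9. [xor_false ←] a  →  (a ^ 0);  E1 = ((a ^ (a ^ 0)) ^ 0)
10. [or_false ←] a  →  (a | 0);  E1 = (((a | 0) ^ (a ^ 0)) ^ 0)
11. [xor_false ←] (((a | 0) ^ (a ^ 0)) ^ 0)  →  ((((a | 0) ^ (a ^ 0)) ^ 0) ^ 0)
12. [or_false ←] (a ^ 0)  →  ((a ^ 0) | 0);  this is E2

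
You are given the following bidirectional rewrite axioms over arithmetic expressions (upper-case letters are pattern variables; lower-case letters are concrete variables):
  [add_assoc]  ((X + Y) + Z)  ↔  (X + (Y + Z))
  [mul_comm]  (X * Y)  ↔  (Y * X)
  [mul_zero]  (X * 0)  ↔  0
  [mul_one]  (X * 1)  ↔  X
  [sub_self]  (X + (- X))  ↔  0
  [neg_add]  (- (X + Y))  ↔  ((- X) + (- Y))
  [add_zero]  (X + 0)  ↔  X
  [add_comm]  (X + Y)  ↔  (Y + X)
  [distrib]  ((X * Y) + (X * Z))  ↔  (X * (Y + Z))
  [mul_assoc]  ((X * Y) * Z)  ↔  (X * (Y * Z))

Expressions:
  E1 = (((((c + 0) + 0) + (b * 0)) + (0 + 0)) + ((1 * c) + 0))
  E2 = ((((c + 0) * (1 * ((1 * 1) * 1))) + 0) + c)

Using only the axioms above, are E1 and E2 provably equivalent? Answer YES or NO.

(1) ((c + 0) + 0)  =[add_zero →]=  (c + 0)    ⊢ ((((c + 0) + (b * 0)) + (0 + 0)) + ((1 * c) + 0))
(2) (c + 0)  =[add_zero →]=  c    ⊢ (((c + (b * 0)) + (0 + 0)) + ((1 * c) + 0))
(3) (1 * c)  =[mul_comm →]=  (c * 1)    ⊢ (((c + (b * 0)) + (0 + 0)) + ((c * 1) + 0))
(4) (b * 0)  =[mul_zero →]=  0    ⊢ (((c + 0) + (0 + 0)) + ((c * 1) + 0))
(5) (0 + 0)  =[add_zero →]=  0    ⊢ (((c + 0) + 0) + ((c * 1) + 0))
(6) ((c + 0) + 0)  =[add_zero →]=  (c + 0)    ⊢ ((c + 0) + ((c * 1) + 0))
(7) ((c + 0) + ((c * 1) + 0))  =[add_comm →]=  (((c * 1) + 0) + (c + 0))
(8) (c + 0)  =[add_zero →]=  c    ⊢ (((c * 1) + 0) + c)
(9) c  =[add_zero ←]=  (c + 0)    ⊢ ((((c + 0) * 1) + 0) + c)
(10) 1  =[mul_one ←]=  (1 * 1)    ⊢ ((((c + 0) * (1 * 1)) + 0) + c)
(11) 1  =[mul_one ←]=  (1 * 1)    ⊢ ((((c + 0) * (1 * (1 * 1))) + 0) + c)
(12) (1 * 1)  =[mul_one ←]=  ((1 * 1) * 1)    ⊢ E2

YES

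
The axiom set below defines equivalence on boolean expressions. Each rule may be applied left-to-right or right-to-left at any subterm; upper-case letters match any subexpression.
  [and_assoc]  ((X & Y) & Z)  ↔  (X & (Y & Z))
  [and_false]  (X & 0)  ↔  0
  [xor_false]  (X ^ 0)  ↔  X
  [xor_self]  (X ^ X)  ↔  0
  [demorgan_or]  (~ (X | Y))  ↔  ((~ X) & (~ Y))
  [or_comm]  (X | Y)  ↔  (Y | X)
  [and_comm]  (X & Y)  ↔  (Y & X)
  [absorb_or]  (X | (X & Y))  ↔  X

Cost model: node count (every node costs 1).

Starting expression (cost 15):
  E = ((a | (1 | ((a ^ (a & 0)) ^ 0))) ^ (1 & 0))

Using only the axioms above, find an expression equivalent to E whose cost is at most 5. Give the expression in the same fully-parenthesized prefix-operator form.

1. [and_false →] (a & 0)  →  0;  E = ((a | (1 | ((a ^ 0) ^ 0))) ^ (1 & 0))
2. [and_false →] (1 & 0)  →  0;  E = ((a | (1 | ((a ^ 0) ^ 0))) ^ 0)
3. [xor_false →] ((a ^ 0) ^ 0)  →  (a ^ 0);  E = ((a | (1 | (a ^ 0))) ^ 0)
4. [xor_false →] (a ^ 0)  →  a;  E = ((a | (1 | a)) ^ 0)
5. [xor_false →] ((a | (1 | a)) ^ 0)  →  (a | (1 | a));  cost 5 ≤ 5, done

(a | (1 | a))   [cost 5]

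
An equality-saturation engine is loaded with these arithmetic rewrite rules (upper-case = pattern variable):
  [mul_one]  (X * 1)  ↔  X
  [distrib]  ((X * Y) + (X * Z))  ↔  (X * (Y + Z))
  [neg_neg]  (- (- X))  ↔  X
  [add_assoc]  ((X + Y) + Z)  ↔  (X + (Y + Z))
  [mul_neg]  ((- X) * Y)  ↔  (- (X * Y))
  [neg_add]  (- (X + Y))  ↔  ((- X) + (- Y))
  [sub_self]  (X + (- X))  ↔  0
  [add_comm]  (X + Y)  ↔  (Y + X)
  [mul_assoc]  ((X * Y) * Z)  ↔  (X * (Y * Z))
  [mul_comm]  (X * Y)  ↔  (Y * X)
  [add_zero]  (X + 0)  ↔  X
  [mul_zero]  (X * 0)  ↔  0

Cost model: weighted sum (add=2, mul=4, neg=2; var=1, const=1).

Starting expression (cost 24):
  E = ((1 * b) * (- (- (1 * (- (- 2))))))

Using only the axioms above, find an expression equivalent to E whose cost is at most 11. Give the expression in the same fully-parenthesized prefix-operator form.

((1 * b) * 2)   [cost 11]

(1) (- (- 2))  =[neg_neg →]=  2    ⊢ ((1 * b) * (- (- (1 * 2))))
(2) (1 * 2)  =[mul_comm →]=  (2 * 1)    ⊢ ((1 * b) * (- (- (2 * 1))))
(3) (2 * 1)  =[mul_one →]=  2    ⊢ ((1 * b) * (- (- 2)))
(4) (- (- 2))  =[neg_neg →]=  2    ⊢ cost 11, within 11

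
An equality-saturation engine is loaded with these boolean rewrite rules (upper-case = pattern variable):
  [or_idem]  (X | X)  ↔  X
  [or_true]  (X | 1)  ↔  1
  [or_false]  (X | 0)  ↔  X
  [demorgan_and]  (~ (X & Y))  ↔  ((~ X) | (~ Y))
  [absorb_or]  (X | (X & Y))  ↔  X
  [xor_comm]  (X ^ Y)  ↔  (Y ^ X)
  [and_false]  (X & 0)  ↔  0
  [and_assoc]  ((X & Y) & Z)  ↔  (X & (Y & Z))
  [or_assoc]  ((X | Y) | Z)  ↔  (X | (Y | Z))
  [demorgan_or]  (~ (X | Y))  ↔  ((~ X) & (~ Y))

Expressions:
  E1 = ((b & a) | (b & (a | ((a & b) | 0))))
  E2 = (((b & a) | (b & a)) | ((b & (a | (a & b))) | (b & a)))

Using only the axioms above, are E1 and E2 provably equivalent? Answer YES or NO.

(1) ((a & b) | 0)  =[or_false →]=  (a & b)    ⊢ ((b & a) | (b & (a | (a & b))))
(2) (a | (a & b))  =[absorb_or →]=  a    ⊢ ((b & a) | (b & a))
(3) ((b & a) | (b & a))  =[or_idem ←]=  (((b & a) | (b & a)) | ((b & a) | (b & a)))
(4) a  =[absorb_or ←]=  (a | (a & b))    ⊢ E2

YES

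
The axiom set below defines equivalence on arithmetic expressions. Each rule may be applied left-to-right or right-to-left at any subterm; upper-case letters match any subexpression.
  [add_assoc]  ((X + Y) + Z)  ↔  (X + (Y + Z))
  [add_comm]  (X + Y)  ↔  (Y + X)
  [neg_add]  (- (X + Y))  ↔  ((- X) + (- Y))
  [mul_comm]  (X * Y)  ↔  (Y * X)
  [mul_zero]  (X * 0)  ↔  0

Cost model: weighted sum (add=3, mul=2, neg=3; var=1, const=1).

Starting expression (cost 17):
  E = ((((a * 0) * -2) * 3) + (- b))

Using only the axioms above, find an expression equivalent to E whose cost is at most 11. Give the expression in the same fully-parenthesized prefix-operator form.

((- b) + (0 * 3))   [cost 11]

1. [mul_zero →] (a * 0)  →  0;  E = (((0 * -2) * 3) + (- b))
2. [mul_comm →] (0 * -2)  →  (-2 * 0);  E = (((-2 * 0) * 3) + (- b))
3. [add_comm →] (((-2 * 0) * 3) + (- b))  →  ((- b) + ((-2 * 0) * 3))
4. [mul_zero →] (-2 * 0)  →  0;  cost 11 ≤ 11, done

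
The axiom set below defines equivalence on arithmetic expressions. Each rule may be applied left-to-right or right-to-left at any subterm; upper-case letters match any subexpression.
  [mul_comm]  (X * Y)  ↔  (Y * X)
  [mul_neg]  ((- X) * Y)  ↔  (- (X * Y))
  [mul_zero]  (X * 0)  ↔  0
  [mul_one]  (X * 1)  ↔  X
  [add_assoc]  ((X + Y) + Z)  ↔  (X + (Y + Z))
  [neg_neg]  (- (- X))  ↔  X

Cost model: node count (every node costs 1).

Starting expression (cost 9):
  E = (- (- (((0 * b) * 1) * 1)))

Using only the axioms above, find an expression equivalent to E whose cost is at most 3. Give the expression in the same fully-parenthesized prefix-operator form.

step 1: mul_one (→) rewrites (((0 * b) * 1) * 1) into ((0 * b) * 1), now (- (- ((0 * b) * 1)))
step 2: neg_neg (→) rewrites (- (- ((0 * b) * 1))) into ((0 * b) * 1)
step 3: mul_one (→) rewrites ((0 * b) * 1) into (0 * b), reaching cost 3 (bound 3)

(0 * b)   [cost 3]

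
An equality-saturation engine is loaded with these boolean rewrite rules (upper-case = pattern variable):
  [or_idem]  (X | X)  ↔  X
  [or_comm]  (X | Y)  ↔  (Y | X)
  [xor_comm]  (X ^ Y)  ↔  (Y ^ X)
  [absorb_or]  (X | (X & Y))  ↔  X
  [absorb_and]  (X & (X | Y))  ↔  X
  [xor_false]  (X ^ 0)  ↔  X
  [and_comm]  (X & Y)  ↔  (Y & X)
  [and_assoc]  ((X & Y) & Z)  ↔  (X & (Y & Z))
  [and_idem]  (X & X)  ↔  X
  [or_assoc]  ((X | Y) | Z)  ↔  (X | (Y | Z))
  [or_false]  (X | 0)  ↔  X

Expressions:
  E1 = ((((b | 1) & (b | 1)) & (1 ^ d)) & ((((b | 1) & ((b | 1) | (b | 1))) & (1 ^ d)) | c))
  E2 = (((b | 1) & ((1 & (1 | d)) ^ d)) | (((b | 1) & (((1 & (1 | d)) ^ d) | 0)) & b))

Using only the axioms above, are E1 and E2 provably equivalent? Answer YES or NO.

1. [or_idem →] ((b | 1) | (b | 1))  →  (b | 1);  E1 = ((((b | 1) & (b | 1)) & (1 ^ d)) & ((((b | 1) & (b | 1)) & (1 ^ d)) | c))
2. [absorb_and →] ((((b | 1) & (b | 1)) & (1 ^ d)) & ((((b | 1) & (b | 1)) & (1 ^ d)) | c))  →  (((b | 1) & (b | 1)) & (1 ^ d))
3. [and_idem →] ((b | 1) & (b | 1))  →  (b | 1);  E1 = ((b | 1) & (1 ^ d))
4. [absorb_and ←] 1  →  (1 & (1 | d));  E1 = ((b | 1) & ((1 & (1 | d)) ^ d))
5. [absorb_or ←] ((b | 1) & ((1 & (1 | d)) ^ d))  →  (((b | 1) & ((1 & (1 | d)) ^ d)) | (((b | 1) & ((1 & (1 | d)) ^ d)) & b))
6. [or_false ←] ((1 & (1 | d)) ^ d)  →  (((1 & (1 | d)) ^ d) | 0);  this is E2

YES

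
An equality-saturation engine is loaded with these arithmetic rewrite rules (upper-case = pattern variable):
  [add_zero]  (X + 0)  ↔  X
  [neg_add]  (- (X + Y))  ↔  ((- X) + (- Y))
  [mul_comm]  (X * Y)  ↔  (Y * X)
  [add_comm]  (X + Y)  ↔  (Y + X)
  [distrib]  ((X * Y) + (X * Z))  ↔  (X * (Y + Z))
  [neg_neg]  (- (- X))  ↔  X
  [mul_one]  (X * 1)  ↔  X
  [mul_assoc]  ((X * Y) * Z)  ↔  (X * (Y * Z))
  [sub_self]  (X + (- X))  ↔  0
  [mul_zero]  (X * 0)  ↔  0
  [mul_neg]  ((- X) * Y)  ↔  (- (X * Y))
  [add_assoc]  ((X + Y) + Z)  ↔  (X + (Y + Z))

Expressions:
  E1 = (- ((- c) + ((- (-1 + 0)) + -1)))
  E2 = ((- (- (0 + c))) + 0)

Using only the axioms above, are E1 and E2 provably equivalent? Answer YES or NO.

(1) (-1 + 0)  =[add_zero →]=  -1    ⊢ (- ((- c) + ((- -1) + -1)))
(2) ((- -1) + -1)  =[add_comm →]=  (-1 + (- -1))    ⊢ (- ((- c) + (-1 + (- -1))))
(3) (-1 + (- -1))  =[sub_self →]=  0    ⊢ (- ((- c) + 0))
(4) ((- c) + 0)  =[add_zero →]=  (- c)    ⊢ (- (- c))
(5) (- (- c))  =[add_zero ←]=  ((- (- c)) + 0)
(6) c  =[add_zero ←]=  (c + 0)    ⊢ ((- (- (c + 0))) + 0)
(7) (c + 0)  =[add_comm →]=  (0 + c)    ⊢ E2

YES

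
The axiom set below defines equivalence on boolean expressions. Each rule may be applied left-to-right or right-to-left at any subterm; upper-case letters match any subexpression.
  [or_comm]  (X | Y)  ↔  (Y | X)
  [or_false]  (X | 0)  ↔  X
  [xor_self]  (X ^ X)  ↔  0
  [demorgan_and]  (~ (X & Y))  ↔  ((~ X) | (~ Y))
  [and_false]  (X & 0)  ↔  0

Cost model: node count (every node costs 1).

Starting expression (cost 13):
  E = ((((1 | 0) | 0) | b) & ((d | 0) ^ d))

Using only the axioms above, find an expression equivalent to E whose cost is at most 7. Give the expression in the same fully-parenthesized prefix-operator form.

(1) ((1 | 0) | 0)  =[or_false →]=  (1 | 0)    ⊢ (((1 | 0) | b) & ((d | 0) ^ d))
(2) (1 | 0)  =[or_false →]=  1    ⊢ ((1 | b) & ((d | 0) ^ d))
(3) (d | 0)  =[or_false →]=  d    ⊢ cost 7, within 7

((1 | b) & (d ^ d))   [cost 7]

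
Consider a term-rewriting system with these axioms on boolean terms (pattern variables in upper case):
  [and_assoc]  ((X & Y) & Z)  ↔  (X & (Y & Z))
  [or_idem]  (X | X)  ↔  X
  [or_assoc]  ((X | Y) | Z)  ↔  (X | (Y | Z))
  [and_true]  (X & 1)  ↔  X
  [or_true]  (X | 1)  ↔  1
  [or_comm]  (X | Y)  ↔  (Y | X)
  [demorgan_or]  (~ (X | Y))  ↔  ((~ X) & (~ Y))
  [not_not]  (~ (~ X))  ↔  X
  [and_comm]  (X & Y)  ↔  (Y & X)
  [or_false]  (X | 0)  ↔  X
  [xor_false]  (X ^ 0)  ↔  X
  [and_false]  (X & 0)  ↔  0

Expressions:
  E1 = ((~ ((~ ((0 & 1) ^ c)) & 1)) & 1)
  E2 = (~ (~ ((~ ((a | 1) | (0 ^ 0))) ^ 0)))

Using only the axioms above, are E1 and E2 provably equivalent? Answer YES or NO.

NO

All listed rules preserve value, hence provable equivalence implies equal values everywhere; look for a separating assignment.
a=0, c=1 gives E1 ↦ 1, E2 ↦ 0; values differ ⇒ not provably equivalent.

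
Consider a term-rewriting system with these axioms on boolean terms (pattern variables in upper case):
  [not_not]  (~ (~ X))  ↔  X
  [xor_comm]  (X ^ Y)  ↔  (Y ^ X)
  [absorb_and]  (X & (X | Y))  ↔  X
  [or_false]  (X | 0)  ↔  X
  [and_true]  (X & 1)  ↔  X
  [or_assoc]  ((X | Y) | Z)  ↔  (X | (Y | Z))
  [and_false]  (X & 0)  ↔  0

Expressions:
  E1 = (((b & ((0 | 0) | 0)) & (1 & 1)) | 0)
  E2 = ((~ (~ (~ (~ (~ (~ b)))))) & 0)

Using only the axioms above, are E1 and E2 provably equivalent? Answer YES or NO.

YES

1. [or_false →] (0 | 0)  →  0;  E1 = (((b & (0 | 0)) & (1 & 1)) | 0)
2. [and_true →] (1 & 1)  →  1;  E1 = (((b & (0 | 0)) & 1) | 0)
3. [or_false →] (0 | 0)  →  0;  E1 = (((b & 0) & 1) | 0)
4. [or_false →] (((b & 0) & 1) | 0)  →  ((b & 0) & 1)
5. [and_true →] ((b & 0) & 1)  →  (b & 0)
6. [not_not ←] b  →  (~ (~ b));  E1 = ((~ (~ b)) & 0)
7. [not_not ←] (~ b)  →  (~ (~ (~ b)));  E1 = ((~ (~ (~ (~ b)))) & 0)
8. [not_not ←] b  →  (~ (~ b));  this is E2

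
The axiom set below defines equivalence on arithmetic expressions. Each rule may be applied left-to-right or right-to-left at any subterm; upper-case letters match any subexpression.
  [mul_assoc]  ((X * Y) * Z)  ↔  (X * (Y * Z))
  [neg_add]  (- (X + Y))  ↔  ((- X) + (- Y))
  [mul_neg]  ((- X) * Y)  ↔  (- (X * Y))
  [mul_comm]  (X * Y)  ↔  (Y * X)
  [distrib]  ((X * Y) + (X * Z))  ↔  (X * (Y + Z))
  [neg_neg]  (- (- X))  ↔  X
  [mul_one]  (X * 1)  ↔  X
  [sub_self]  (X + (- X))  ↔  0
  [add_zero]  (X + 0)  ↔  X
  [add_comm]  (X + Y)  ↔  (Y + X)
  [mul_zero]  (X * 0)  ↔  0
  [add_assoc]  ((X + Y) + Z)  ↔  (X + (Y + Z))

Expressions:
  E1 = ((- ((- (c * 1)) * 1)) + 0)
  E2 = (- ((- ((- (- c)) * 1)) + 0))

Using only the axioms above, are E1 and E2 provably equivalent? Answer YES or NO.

1. [mul_one →] (c * 1)  →  c;  E1 = ((- ((- c) * 1)) + 0)
2. [add_zero →] ((- ((- c) * 1)) + 0)  →  (- ((- c) * 1))
3. [mul_one →] ((- c) * 1)  →  (- c);  E1 = (- (- c))
4. [add_zero ←] (- c)  →  ((- c) + 0);  E1 = (- ((- c) + 0))
5. [mul_one ←] c  →  (c * 1);  E1 = (- ((- (c * 1)) + 0))
6. [neg_neg ←] c  →  (- (- c));  this is E2

YES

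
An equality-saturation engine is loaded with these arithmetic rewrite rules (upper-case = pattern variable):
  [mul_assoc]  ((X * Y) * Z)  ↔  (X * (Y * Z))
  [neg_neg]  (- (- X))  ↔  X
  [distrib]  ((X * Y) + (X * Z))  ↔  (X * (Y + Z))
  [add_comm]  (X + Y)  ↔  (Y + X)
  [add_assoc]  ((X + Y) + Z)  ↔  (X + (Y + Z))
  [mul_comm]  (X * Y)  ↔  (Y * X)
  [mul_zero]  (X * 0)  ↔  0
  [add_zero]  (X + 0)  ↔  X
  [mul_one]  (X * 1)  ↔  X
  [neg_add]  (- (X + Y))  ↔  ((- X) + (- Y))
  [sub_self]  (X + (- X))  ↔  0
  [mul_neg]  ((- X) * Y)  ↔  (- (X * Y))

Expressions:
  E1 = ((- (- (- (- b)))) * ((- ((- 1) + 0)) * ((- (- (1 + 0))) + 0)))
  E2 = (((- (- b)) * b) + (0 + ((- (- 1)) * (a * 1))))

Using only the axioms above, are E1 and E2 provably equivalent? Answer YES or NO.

Every axiom is a valid identity, so a rewrite proof would force E1 and E2 to agree under every assignment.
At a=1, b=0: E1 = 0 but E2 = 1; they differ, so no derivation exists.

NO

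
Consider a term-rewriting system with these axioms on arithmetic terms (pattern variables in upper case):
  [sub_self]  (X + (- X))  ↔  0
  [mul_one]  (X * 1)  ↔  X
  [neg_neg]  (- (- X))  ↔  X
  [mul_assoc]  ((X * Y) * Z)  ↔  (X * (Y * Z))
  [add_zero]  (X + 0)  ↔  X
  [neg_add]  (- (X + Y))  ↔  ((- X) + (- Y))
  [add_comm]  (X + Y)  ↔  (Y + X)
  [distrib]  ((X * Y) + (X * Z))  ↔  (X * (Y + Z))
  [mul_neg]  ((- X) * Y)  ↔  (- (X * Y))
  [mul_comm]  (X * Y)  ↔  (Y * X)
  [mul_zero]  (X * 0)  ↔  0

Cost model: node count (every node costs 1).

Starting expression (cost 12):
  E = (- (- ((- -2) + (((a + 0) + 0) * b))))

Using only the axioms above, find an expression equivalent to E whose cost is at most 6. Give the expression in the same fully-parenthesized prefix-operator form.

1. [neg_neg →] (- (- ((- -2) + (((a + 0) + 0) * b))))  →  ((- -2) + (((a + 0) + 0) * b))
2. [add_zero →] (a + 0)  →  a;  E = ((- -2) + ((a + 0) * b))
3. [add_zero →] (a + 0)  →  a;  cost 6 ≤ 6, done

((- -2) + (a * b))   [cost 6]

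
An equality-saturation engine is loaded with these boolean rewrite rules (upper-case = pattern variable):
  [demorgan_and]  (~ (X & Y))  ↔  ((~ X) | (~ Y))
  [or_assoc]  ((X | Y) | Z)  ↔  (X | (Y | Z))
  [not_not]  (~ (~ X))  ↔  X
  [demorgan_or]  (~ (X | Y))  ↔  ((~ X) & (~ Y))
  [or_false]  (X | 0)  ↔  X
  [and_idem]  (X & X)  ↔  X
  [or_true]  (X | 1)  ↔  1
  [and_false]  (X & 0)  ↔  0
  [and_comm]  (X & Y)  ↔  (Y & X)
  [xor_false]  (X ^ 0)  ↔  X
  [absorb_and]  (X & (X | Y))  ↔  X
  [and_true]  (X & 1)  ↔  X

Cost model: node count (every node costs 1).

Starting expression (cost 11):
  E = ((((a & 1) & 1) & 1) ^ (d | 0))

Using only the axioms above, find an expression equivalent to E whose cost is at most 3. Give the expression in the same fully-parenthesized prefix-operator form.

1. [and_true →] (a & 1)  →  a;  E = (((a & 1) & 1) ^ (d | 0))
2. [or_false →] (d | 0)  →  d;  E = (((a & 1) & 1) ^ d)
3. [and_true →] (a & 1)  →  a;  E = ((a & 1) ^ d)
4. [and_true →] (a & 1)  →  a;  cost 3 ≤ 3, done

(a ^ d)   [cost 3]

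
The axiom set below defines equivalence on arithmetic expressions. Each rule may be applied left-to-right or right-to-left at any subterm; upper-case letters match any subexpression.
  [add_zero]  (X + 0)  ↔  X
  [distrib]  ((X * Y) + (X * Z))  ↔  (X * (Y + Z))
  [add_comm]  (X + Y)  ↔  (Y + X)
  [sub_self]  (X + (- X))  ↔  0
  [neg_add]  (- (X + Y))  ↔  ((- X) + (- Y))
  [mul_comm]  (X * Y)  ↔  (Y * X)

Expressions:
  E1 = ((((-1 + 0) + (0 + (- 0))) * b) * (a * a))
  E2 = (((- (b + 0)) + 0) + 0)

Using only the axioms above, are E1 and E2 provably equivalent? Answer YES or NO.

NO

The axioms are sound identities: if E1 ↔* E2 then E1 and E2 evaluate identically under any assignment.
Under a=0, b=1: E1 evaluates to 0, E2 to -1. Distinct ⇒ no rewrite sequence connects them.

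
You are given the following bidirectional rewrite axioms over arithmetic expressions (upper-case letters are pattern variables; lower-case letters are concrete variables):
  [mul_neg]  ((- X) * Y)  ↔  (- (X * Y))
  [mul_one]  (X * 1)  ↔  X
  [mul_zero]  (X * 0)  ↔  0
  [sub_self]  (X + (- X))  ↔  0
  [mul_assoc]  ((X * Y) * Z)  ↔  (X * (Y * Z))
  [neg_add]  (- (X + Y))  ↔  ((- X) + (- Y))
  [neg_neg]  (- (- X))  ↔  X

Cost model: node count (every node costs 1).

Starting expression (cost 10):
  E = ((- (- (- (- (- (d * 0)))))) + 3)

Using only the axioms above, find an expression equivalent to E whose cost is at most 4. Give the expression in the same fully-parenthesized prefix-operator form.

1. [neg_neg →] (- (- (- (- (d * 0)))))  →  (- (- (d * 0)));  E = ((- (- (- (d * 0)))) + 3)
2. [mul_zero →] (d * 0)  →  0;  E = ((- (- (- 0))) + 3)
3. [neg_neg →] (- (- (- 0)))  →  (- 0);  cost 4 ≤ 4, done

((- 0) + 3)   [cost 4]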